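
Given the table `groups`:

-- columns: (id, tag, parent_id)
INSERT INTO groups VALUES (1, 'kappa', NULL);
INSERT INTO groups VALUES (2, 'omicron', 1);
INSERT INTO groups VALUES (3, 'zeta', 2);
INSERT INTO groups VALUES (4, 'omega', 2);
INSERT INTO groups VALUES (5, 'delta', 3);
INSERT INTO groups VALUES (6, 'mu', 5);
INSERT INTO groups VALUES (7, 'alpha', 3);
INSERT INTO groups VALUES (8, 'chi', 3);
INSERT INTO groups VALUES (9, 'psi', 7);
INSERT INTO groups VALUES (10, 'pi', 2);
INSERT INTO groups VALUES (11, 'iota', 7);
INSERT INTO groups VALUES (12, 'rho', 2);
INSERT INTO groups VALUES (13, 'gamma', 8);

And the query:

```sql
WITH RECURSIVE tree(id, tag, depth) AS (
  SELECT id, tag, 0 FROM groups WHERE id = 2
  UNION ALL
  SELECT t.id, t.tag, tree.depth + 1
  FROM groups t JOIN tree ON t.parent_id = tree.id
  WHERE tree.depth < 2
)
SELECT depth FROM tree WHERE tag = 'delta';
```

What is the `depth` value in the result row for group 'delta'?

2

Base: id=2 (omicron) at depth 0.
Iteration 1: rows with parent_id in {2} -> zeta (id 3, depth 1), omega (id 4, depth 1), pi (id 10, depth 1), rho (id 12, depth 1).
Iteration 2: rows with parent_id in {3,4,10,12} -> delta (id 5, depth 2), alpha (id 7, depth 2), chi (id 8, depth 2).
Iteration 3: depth < 2 fails for all current rows; recursion stops.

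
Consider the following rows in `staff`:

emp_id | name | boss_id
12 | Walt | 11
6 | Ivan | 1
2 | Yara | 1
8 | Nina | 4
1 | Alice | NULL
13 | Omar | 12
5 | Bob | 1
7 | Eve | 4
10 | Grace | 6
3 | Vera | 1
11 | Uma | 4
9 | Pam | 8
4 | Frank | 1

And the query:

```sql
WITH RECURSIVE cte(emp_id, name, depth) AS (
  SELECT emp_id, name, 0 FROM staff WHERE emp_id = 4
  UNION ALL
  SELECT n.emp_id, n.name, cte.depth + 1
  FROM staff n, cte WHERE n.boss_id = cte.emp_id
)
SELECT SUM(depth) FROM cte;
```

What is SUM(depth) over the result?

Base: emp_id=4 (Frank) at depth 0.
Iteration 1: rows with boss_id in {4} -> Eve (id 7, depth 1), Nina (id 8, depth 1), Uma (id 11, depth 1).
Iteration 2: rows with boss_id in {7,8,11} -> Pam (id 9, depth 2), Walt (id 12, depth 2).
Iteration 3: rows with boss_id in {9,12} -> Omar (id 13, depth 3).
Iteration 4: no rows with boss_id in {13}; recursion stops.
SUM(depth) = 0 + 1 + 1 + 1 + 2 + 2 + 3 = 10.

10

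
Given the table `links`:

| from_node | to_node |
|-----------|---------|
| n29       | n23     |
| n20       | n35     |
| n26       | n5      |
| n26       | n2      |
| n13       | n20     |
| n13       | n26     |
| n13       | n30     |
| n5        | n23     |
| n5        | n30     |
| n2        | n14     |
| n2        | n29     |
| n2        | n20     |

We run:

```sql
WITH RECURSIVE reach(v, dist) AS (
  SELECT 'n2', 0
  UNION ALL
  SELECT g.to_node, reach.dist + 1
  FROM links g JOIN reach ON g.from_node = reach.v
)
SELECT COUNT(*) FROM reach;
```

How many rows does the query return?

6

Base: (n2, dist=0).
Iteration 1: edges from {n2} -> (n14, dist=1), (n20, dist=1), (n29, dist=1).
Iteration 2: edges from {n14,n20,n29} -> (n23, dist=2), (n35, dist=2).
Iteration 3: no outgoing edges from {n23,n35}; recursion stops.
Total rows emitted: 6.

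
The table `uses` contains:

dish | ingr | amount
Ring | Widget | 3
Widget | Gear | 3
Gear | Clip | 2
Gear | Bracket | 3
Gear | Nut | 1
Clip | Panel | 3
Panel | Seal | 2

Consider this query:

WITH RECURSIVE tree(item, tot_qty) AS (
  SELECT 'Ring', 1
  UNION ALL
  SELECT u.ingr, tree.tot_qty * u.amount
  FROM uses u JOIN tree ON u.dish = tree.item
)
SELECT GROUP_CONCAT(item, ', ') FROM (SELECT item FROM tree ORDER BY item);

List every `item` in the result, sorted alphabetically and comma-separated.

Base: (Ring, tot_qty=1).
Iteration 1: components of {Ring} -> Widget = 1*3 = 3.
Iteration 2: components of {Widget} -> Gear = 3*3 = 9.
Iteration 3: components of {Gear} -> Bracket = 9*3 = 27, Clip = 9*2 = 18, Nut = 9*1 = 9.
Iteration 4: components of {Bracket,Clip,Nut} -> Panel = 18*3 = 54.
Iteration 5: components of {Panel} -> Seal = 54*2 = 108.
Iteration 6: no further components; recursion stops.

Bracket, Clip, Gear, Nut, Panel, Ring, Seal, Widget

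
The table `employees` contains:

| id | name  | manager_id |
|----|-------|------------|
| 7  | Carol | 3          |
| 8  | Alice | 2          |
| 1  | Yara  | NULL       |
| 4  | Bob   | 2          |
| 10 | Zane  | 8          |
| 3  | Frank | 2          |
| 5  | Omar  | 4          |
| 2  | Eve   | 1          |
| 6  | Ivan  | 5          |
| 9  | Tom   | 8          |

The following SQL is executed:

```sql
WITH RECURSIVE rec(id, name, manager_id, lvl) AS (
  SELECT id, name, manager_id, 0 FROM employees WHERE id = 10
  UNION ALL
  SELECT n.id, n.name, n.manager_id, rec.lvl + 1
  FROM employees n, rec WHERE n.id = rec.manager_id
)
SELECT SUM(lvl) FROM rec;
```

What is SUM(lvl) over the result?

6

Base: id=10 (Zane), manager_id=8, lvl 0.
Iteration 1: join on id=8 -> Alice (id 8, manager_id=2, lvl 1).
Iteration 2: join on id=2 -> Eve (id 2, manager_id=1, lvl 2).
Iteration 3: join on id=1 -> Yara (id 1, manager_id=NULL, lvl 3).
Iteration 4: manager_id is NULL; no match; recursion stops.
SUM(lvl) = 0 + 1 + 2 + 3 = 6.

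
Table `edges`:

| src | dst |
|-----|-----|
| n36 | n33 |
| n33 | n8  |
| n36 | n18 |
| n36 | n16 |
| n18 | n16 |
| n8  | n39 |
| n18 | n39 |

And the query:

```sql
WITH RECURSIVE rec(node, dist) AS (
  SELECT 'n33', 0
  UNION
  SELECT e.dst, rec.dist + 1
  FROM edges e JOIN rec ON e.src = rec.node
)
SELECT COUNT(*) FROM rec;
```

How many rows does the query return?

Base: (n33, dist=0).
Iteration 1: edges from {n33} -> (n8, dist=1).
Iteration 2: edges from {n8} -> (n39, dist=2).
Iteration 3: no outgoing edges from {n39}; recursion stops.
Total rows emitted: 3.

3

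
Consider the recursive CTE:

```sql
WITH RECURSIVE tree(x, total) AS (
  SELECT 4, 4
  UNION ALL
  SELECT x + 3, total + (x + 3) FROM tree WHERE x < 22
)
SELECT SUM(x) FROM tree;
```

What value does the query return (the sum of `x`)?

Base: x=4, total=4.
Iteration 1: 4 < 22 holds -> x = 4 + 3 = 7, total = 4 + 7 = 11.
Iteration 2: 7 < 22 holds -> x = 7 + 3 = 10, total = 11 + 10 = 21.
Iteration 3: 10 < 22 holds -> x = 10 + 3 = 13, total = 21 + 13 = 34.
Iteration 4: 13 < 22 holds -> x = 13 + 3 = 16, total = 34 + 16 = 50.
Iteration 5: 16 < 22 holds -> x = 16 + 3 = 19, total = 50 + 19 = 69.
Iteration 6: 19 < 22 holds -> x = 19 + 3 = 22, total = 69 + 22 = 91.
Iteration 7: 22 < 22 fails; recursion stops.
SUM(x) = 4 + 7 + 10 + 13 + 16 + 19 + 22 = 91.

91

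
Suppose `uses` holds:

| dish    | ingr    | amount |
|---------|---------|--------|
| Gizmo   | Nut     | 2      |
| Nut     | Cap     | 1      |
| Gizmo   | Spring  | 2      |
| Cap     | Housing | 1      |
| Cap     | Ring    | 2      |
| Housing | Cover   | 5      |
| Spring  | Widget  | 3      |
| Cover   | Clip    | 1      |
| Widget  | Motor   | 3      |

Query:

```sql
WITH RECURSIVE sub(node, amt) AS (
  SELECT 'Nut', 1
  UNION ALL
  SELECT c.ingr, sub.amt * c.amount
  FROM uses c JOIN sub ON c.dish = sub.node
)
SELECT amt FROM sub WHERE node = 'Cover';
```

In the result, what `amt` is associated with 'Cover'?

5

Base: (Nut, amt=1).
Iteration 1: components of {Nut} -> Cap = 1*1 = 1.
Iteration 2: components of {Cap} -> Housing = 1*1 = 1, Ring = 1*2 = 2.
Iteration 3: components of {Housing,Ring} -> Cover = 1*5 = 5.
Iteration 4: components of {Cover} -> Clip = 5*1 = 5.
Iteration 5: no further components; recursion stops.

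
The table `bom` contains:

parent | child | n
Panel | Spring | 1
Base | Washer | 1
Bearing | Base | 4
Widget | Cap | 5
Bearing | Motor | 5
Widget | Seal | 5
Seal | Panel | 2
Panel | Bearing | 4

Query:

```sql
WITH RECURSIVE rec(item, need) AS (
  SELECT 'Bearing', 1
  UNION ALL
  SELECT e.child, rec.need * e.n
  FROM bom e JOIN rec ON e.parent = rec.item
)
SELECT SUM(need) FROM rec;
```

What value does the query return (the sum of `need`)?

14

Base: (Bearing, need=1).
Iteration 1: components of {Bearing} -> Base = 1*4 = 4, Motor = 1*5 = 5.
Iteration 2: components of {Base,Motor} -> Washer = 4*1 = 4.
Iteration 3: no further components; recursion stops.
SUM(need) = 1 + 5 + 4 + 4 = 14.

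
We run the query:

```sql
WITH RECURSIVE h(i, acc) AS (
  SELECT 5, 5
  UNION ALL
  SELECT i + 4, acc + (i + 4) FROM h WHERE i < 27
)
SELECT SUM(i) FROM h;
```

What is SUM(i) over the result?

119

Base: i=5, acc=5.
Iteration 1: 5 < 27 holds -> i = 5 + 4 = 9, acc = 5 + 9 = 14.
Iteration 2: 9 < 27 holds -> i = 9 + 4 = 13, acc = 14 + 13 = 27.
Iteration 3: 13 < 27 holds -> i = 13 + 4 = 17, acc = 27 + 17 = 44.
Iteration 4: 17 < 27 holds -> i = 17 + 4 = 21, acc = 44 + 21 = 65.
Iteration 5: 21 < 27 holds -> i = 21 + 4 = 25, acc = 65 + 25 = 90.
Iteration 6: 25 < 27 holds -> i = 25 + 4 = 29, acc = 90 + 29 = 119.
Iteration 7: 29 < 27 fails; recursion stops.
SUM(i) = 5 + 9 + 13 + 17 + 21 + 25 + 29 = 119.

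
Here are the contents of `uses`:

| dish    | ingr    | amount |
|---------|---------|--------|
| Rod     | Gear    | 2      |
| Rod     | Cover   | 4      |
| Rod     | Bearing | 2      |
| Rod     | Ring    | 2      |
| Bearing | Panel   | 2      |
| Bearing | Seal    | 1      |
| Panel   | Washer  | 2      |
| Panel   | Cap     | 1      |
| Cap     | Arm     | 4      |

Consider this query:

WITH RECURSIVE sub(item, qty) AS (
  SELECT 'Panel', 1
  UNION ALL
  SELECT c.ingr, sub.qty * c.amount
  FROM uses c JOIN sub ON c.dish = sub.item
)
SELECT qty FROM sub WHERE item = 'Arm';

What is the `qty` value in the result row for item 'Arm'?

4

Base: (Panel, qty=1).
Iteration 1: components of {Panel} -> Cap = 1*1 = 1, Washer = 1*2 = 2.
Iteration 2: components of {Cap,Washer} -> Arm = 1*4 = 4.
Iteration 3: no further components; recursion stops.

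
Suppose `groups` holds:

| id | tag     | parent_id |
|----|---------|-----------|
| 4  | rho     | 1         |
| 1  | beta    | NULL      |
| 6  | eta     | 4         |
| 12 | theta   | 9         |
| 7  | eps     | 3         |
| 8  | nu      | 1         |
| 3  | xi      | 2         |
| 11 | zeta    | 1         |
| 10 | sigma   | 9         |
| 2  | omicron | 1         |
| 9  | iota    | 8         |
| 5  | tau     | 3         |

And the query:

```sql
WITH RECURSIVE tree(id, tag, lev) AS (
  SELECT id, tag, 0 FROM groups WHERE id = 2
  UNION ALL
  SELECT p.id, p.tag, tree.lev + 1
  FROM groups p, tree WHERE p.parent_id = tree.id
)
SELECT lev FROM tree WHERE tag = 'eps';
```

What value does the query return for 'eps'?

Base: id=2 (omicron) at lev 0.
Iteration 1: rows with parent_id in {2} -> xi (id 3, lev 1).
Iteration 2: rows with parent_id in {3} -> tau (id 5, lev 2), eps (id 7, lev 2).
Iteration 3: no rows with parent_id in {5,7}; recursion stops.

2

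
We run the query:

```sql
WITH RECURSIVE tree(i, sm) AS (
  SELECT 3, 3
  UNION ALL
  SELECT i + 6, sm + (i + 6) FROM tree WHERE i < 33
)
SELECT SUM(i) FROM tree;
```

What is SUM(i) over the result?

108

Base: i=3, sm=3.
Iteration 1: 3 < 33 holds -> i = 3 + 6 = 9, sm = 3 + 9 = 12.
Iteration 2: 9 < 33 holds -> i = 9 + 6 = 15, sm = 12 + 15 = 27.
Iteration 3: 15 < 33 holds -> i = 15 + 6 = 21, sm = 27 + 21 = 48.
Iteration 4: 21 < 33 holds -> i = 21 + 6 = 27, sm = 48 + 27 = 75.
Iteration 5: 27 < 33 holds -> i = 27 + 6 = 33, sm = 75 + 33 = 108.
Iteration 6: 33 < 33 fails; recursion stops.
SUM(i) = 3 + 9 + 15 + 21 + 27 + 33 = 108.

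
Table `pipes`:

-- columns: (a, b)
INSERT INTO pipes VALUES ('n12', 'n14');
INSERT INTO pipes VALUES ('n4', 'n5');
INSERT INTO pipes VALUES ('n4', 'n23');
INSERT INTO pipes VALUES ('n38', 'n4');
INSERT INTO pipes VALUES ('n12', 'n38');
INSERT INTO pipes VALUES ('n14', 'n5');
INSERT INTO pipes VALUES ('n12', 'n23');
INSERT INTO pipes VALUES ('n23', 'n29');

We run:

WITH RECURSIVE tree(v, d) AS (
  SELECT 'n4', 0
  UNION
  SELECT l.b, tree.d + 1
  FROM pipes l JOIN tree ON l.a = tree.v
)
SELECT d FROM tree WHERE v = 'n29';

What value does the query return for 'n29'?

2

Base: (n4, d=0).
Iteration 1: edges from {n4} -> (n23, d=1), (n5, d=1).
Iteration 2: edges from {n23,n5} -> (n29, d=2).
Iteration 3: no outgoing edges from {n29}; recursion stops.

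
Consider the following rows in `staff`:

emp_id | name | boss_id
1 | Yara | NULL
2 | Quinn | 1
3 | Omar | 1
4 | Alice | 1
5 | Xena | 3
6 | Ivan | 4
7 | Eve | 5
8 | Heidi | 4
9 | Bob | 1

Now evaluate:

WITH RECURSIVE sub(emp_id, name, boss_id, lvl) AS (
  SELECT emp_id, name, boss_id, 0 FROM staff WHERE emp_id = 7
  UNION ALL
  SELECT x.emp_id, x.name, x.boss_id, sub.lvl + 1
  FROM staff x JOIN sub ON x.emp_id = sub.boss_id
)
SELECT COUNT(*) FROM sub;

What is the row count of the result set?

4

Base: emp_id=7 (Eve), boss_id=5, lvl 0.
Iteration 1: join on emp_id=5 -> Xena (id 5, boss_id=3, lvl 1).
Iteration 2: join on emp_id=3 -> Omar (id 3, boss_id=1, lvl 2).
Iteration 3: join on emp_id=1 -> Yara (id 1, boss_id=NULL, lvl 3).
Iteration 4: boss_id is NULL; no match; recursion stops.
Total rows emitted: 4.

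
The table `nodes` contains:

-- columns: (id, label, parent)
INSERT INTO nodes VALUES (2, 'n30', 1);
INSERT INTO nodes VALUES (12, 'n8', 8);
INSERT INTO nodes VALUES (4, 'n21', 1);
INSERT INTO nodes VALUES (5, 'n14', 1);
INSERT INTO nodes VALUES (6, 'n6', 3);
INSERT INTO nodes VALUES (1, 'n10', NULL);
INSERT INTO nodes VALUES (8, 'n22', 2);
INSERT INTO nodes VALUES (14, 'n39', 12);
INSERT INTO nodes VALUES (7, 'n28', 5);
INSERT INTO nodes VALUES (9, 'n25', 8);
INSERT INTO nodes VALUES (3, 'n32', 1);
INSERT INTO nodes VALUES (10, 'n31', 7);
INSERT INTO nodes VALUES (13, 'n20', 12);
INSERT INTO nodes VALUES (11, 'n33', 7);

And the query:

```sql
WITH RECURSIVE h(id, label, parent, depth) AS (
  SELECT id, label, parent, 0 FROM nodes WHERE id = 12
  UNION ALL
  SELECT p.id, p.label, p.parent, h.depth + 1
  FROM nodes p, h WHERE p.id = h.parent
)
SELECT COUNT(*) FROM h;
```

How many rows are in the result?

Base: id=12 (n8), parent=8, depth 0.
Iteration 1: join on id=8 -> n22 (id 8, parent=2, depth 1).
Iteration 2: join on id=2 -> n30 (id 2, parent=1, depth 2).
Iteration 3: join on id=1 -> n10 (id 1, parent=NULL, depth 3).
Iteration 4: parent is NULL; no match; recursion stops.
Total rows emitted: 4.

4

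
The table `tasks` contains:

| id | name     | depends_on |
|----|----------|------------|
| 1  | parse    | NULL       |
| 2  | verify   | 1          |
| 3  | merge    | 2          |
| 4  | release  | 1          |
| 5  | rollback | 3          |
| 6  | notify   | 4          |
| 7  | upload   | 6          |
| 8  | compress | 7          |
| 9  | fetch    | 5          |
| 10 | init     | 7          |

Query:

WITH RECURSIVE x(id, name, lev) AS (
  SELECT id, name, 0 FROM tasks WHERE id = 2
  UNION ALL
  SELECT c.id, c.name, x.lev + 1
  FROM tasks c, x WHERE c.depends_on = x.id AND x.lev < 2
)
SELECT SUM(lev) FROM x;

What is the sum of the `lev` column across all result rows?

Base: id=2 (verify) at lev 0.
Iteration 1: rows with depends_on in {2} -> merge (id 3, lev 1).
Iteration 2: rows with depends_on in {3} -> rollback (id 5, lev 2).
Iteration 3: lev < 2 fails for all current rows; recursion stops.
SUM(lev) = 0 + 1 + 2 = 3.

3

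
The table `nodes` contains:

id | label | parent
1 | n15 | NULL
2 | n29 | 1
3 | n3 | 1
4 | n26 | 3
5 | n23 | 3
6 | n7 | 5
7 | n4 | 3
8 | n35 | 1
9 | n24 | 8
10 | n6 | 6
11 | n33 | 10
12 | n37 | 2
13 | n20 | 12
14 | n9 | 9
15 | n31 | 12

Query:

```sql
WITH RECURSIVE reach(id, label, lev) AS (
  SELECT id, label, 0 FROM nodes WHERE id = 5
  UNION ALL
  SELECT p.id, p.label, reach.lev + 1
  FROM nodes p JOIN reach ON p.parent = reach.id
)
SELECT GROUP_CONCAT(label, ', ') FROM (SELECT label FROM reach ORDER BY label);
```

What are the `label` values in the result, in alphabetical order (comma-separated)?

n23, n33, n6, n7

Base: id=5 (n23) at lev 0.
Iteration 1: rows with parent in {5} -> n7 (id 6, lev 1).
Iteration 2: rows with parent in {6} -> n6 (id 10, lev 2).
Iteration 3: rows with parent in {10} -> n33 (id 11, lev 3).
Iteration 4: no rows with parent in {11}; recursion stops.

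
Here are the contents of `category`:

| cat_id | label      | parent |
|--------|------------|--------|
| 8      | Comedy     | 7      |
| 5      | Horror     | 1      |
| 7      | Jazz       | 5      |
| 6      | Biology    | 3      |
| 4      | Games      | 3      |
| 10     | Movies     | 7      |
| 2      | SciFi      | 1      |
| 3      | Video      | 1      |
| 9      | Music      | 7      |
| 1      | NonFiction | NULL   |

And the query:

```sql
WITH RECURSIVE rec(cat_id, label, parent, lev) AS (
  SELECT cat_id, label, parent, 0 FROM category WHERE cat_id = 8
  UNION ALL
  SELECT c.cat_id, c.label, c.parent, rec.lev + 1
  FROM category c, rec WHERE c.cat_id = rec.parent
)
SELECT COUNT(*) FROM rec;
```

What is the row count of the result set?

Base: cat_id=8 (Comedy), parent=7, lev 0.
Iteration 1: join on cat_id=7 -> Jazz (id 7, parent=5, lev 1).
Iteration 2: join on cat_id=5 -> Horror (id 5, parent=1, lev 2).
Iteration 3: join on cat_id=1 -> NonFiction (id 1, parent=NULL, lev 3).
Iteration 4: parent is NULL; no match; recursion stops.
Total rows emitted: 4.

4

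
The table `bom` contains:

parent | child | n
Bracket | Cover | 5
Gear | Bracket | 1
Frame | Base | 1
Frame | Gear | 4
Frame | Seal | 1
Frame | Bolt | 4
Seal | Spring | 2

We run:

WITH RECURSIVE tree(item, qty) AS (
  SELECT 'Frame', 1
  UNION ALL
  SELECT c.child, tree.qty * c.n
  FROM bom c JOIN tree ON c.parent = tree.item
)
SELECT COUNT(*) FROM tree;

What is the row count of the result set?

Base: (Frame, qty=1).
Iteration 1: components of {Frame} -> Base = 1*1 = 1, Bolt = 1*4 = 4, Gear = 1*4 = 4, Seal = 1*1 = 1.
Iteration 2: components of {Base,Bolt,Gear,Seal} -> Bracket = 4*1 = 4, Spring = 1*2 = 2.
Iteration 3: components of {Bracket,Spring} -> Cover = 4*5 = 20.
Iteration 4: no further components; recursion stops.
Total rows emitted: 8.

8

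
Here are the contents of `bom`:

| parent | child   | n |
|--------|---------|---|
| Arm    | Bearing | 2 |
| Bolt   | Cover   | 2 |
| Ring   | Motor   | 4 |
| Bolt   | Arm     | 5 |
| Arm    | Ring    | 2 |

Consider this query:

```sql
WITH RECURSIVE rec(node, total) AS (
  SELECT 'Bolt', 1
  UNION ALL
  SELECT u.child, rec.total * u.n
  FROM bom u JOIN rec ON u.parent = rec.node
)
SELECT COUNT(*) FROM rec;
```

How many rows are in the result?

6

Base: (Bolt, total=1).
Iteration 1: components of {Bolt} -> Arm = 1*5 = 5, Cover = 1*2 = 2.
Iteration 2: components of {Arm,Cover} -> Bearing = 5*2 = 10, Ring = 5*2 = 10.
Iteration 3: components of {Bearing,Ring} -> Motor = 10*4 = 40.
Iteration 4: no further components; recursion stops.
Total rows emitted: 6.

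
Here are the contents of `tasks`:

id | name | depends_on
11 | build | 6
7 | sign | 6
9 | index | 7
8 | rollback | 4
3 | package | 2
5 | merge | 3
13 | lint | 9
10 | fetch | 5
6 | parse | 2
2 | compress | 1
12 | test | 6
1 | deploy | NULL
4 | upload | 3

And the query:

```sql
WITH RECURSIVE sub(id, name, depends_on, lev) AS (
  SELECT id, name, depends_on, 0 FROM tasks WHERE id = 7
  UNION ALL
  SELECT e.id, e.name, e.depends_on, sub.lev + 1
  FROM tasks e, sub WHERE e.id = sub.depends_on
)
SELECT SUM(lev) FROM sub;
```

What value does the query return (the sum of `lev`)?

6

Base: id=7 (sign), depends_on=6, lev 0.
Iteration 1: join on id=6 -> parse (id 6, depends_on=2, lev 1).
Iteration 2: join on id=2 -> compress (id 2, depends_on=1, lev 2).
Iteration 3: join on id=1 -> deploy (id 1, depends_on=NULL, lev 3).
Iteration 4: depends_on is NULL; no match; recursion stops.
SUM(lev) = 0 + 1 + 2 + 3 = 6.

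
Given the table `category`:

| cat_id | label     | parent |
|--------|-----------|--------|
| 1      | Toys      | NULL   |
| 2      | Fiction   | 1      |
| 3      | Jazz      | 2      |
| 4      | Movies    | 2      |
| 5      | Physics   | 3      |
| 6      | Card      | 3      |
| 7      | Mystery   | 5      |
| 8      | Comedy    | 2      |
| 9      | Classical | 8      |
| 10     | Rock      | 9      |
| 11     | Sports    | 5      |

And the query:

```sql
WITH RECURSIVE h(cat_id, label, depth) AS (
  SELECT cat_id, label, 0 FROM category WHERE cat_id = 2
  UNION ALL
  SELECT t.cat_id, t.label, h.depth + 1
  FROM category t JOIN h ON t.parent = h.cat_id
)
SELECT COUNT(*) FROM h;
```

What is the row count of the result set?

10

Base: cat_id=2 (Fiction) at depth 0.
Iteration 1: rows with parent in {2} -> Jazz (id 3, depth 1), Movies (id 4, depth 1), Comedy (id 8, depth 1).
Iteration 2: rows with parent in {3,4,8} -> Physics (id 5, depth 2), Card (id 6, depth 2), Classical (id 9, depth 2).
Iteration 3: rows with parent in {5,6,9} -> Mystery (id 7, depth 3), Rock (id 10, depth 3), Sports (id 11, depth 3).
Iteration 4: no rows with parent in {7,10,11}; recursion stops.
Total rows emitted: 10.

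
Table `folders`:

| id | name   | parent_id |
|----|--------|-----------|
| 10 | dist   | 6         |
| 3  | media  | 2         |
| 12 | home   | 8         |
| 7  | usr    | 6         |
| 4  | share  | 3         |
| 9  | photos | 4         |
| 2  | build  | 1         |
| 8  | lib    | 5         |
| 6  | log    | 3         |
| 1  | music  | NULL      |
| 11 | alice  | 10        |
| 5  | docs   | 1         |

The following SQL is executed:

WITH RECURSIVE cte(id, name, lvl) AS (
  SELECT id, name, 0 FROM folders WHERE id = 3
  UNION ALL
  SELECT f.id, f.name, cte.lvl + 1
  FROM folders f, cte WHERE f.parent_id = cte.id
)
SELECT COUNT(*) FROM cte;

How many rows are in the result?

Base: id=3 (media) at lvl 0.
Iteration 1: rows with parent_id in {3} -> share (id 4, lvl 1), log (id 6, lvl 1).
Iteration 2: rows with parent_id in {4,6} -> usr (id 7, lvl 2), photos (id 9, lvl 2), dist (id 10, lvl 2).
Iteration 3: rows with parent_id in {7,9,10} -> alice (id 11, lvl 3).
Iteration 4: no rows with parent_id in {11}; recursion stops.
Total rows emitted: 7.

7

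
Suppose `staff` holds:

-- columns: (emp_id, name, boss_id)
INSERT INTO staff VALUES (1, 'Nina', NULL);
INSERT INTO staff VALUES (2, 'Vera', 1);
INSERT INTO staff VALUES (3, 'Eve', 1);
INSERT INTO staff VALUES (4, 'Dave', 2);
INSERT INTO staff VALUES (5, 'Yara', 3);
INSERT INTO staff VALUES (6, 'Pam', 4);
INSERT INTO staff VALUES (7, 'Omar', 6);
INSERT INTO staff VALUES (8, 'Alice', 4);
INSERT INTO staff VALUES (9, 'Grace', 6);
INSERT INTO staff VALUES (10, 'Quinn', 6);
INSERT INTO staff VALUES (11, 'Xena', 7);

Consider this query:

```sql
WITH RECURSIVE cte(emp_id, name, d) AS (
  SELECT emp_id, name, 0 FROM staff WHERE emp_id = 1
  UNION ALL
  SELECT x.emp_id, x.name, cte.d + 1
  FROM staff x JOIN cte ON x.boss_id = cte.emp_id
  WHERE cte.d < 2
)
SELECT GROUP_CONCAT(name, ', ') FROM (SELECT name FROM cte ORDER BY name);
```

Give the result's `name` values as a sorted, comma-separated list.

Dave, Eve, Nina, Vera, Yara

Base: emp_id=1 (Nina) at d 0.
Iteration 1: rows with boss_id in {1} -> Vera (id 2, d 1), Eve (id 3, d 1).
Iteration 2: rows with boss_id in {2,3} -> Dave (id 4, d 2), Yara (id 5, d 2).
Iteration 3: d < 2 fails for all current rows; recursion stops.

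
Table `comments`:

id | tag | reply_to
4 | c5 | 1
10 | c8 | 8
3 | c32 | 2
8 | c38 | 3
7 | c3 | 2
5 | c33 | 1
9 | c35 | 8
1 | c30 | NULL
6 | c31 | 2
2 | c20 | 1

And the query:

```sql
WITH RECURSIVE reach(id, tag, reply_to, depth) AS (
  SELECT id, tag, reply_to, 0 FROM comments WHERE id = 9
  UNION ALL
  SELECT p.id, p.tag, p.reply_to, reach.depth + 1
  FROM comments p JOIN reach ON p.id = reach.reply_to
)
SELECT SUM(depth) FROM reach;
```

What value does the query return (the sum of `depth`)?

10

Base: id=9 (c35), reply_to=8, depth 0.
Iteration 1: join on id=8 -> c38 (id 8, reply_to=3, depth 1).
Iteration 2: join on id=3 -> c32 (id 3, reply_to=2, depth 2).
Iteration 3: join on id=2 -> c20 (id 2, reply_to=1, depth 3).
Iteration 4: join on id=1 -> c30 (id 1, reply_to=NULL, depth 4).
Iteration 5: reply_to is NULL; no match; recursion stops.
SUM(depth) = 0 + 1 + 2 + 3 + 4 = 10.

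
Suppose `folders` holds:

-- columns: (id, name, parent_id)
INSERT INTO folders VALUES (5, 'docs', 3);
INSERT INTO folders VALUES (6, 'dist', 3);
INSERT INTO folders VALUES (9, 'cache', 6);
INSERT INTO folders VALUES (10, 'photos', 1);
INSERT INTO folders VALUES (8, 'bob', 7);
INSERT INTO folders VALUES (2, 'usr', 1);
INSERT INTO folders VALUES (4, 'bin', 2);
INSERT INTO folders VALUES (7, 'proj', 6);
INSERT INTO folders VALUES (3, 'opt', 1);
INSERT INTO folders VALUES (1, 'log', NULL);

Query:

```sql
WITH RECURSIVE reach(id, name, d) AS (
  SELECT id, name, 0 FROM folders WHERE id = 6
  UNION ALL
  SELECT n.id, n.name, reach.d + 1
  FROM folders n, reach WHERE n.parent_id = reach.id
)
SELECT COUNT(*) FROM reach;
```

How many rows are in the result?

4

Base: id=6 (dist) at d 0.
Iteration 1: rows with parent_id in {6} -> proj (id 7, d 1), cache (id 9, d 1).
Iteration 2: rows with parent_id in {7,9} -> bob (id 8, d 2).
Iteration 3: no rows with parent_id in {8}; recursion stops.
Total rows emitted: 4.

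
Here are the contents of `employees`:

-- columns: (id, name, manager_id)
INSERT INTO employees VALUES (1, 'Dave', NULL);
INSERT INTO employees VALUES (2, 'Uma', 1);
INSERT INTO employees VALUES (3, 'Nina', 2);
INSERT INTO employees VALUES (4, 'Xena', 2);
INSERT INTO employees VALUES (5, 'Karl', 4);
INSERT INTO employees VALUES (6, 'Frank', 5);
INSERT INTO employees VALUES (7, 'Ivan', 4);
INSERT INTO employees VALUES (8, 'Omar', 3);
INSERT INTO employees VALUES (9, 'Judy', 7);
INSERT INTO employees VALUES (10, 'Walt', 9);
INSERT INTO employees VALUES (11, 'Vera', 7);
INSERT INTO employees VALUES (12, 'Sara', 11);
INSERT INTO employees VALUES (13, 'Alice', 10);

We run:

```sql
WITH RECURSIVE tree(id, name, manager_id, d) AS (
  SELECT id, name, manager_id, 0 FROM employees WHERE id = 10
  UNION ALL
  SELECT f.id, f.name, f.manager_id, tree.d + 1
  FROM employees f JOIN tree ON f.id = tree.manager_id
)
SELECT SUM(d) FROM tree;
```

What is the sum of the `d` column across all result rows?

15

Base: id=10 (Walt), manager_id=9, d 0.
Iteration 1: join on id=9 -> Judy (id 9, manager_id=7, d 1).
Iteration 2: join on id=7 -> Ivan (id 7, manager_id=4, d 2).
Iteration 3: join on id=4 -> Xena (id 4, manager_id=2, d 3).
Iteration 4: join on id=2 -> Uma (id 2, manager_id=1, d 4).
Iteration 5: join on id=1 -> Dave (id 1, manager_id=NULL, d 5).
Iteration 6: manager_id is NULL; no match; recursion stops.
SUM(d) = 0 + 1 + 2 + 3 + 4 + 5 = 15.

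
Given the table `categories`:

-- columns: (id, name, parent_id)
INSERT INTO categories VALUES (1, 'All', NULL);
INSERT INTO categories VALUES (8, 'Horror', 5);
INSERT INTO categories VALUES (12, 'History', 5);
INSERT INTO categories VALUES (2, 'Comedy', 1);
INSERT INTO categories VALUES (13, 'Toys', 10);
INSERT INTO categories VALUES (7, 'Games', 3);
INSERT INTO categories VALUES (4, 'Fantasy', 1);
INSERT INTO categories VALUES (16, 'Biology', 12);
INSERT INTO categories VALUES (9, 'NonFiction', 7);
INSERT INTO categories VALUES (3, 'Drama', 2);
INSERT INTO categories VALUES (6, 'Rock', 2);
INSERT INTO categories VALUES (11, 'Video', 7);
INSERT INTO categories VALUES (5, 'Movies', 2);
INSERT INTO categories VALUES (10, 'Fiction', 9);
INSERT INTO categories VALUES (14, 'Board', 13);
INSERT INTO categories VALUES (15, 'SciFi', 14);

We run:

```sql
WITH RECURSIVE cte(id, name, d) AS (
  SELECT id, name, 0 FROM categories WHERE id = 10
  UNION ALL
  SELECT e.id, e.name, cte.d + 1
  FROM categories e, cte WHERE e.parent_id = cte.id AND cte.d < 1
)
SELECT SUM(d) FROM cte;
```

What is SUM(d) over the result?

1

Base: id=10 (Fiction) at d 0.
Iteration 1: rows with parent_id in {10} -> Toys (id 13, d 1).
Iteration 2: d < 1 fails for all current rows; recursion stops.
SUM(d) = 0 + 1 = 1.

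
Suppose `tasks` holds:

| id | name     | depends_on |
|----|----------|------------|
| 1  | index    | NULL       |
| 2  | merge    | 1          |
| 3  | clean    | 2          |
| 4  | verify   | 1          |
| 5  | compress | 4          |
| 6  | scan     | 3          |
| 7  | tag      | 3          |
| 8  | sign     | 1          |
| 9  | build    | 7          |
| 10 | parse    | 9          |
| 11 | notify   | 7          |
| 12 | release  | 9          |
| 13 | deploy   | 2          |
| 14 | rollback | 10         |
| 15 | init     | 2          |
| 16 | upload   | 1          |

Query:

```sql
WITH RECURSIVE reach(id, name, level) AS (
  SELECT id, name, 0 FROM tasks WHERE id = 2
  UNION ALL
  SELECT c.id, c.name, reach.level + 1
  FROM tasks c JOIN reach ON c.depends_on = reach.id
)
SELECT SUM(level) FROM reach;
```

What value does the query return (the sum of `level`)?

Base: id=2 (merge) at level 0.
Iteration 1: rows with depends_on in {2} -> clean (id 3, level 1), deploy (id 13, level 1), init (id 15, level 1).
Iteration 2: rows with depends_on in {3,13,15} -> scan (id 6, level 2), tag (id 7, level 2).
Iteration 3: rows with depends_on in {6,7} -> build (id 9, level 3), notify (id 11, level 3).
Iteration 4: rows with depends_on in {9,11} -> parse (id 10, level 4), release (id 12, level 4).
Iteration 5: rows with depends_on in {10,12} -> rollback (id 14, level 5).
Iteration 6: no rows with depends_on in {14}; recursion stops.
SUM(level) = 0 + 1 + 1 + 1 + 2 + 2 + 3 + 3 + 4 + 4 + 5 = 26.

26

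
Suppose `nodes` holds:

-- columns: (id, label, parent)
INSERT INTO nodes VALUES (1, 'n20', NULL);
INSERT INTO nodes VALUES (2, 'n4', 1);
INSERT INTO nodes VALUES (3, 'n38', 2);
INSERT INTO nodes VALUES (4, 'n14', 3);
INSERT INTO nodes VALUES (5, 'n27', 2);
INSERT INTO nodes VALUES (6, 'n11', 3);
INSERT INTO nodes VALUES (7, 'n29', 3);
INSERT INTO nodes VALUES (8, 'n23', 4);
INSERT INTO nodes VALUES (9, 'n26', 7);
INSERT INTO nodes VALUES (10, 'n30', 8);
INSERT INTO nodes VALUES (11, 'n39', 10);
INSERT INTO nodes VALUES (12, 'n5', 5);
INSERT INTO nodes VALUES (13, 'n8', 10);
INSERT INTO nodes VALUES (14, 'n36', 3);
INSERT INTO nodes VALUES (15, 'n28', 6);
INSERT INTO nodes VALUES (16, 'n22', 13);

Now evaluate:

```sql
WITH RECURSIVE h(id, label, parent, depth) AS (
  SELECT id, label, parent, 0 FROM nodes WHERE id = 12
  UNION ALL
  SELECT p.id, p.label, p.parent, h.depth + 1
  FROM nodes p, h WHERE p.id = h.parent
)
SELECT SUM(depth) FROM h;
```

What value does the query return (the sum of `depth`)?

Base: id=12 (n5), parent=5, depth 0.
Iteration 1: join on id=5 -> n27 (id 5, parent=2, depth 1).
Iteration 2: join on id=2 -> n4 (id 2, parent=1, depth 2).
Iteration 3: join on id=1 -> n20 (id 1, parent=NULL, depth 3).
Iteration 4: parent is NULL; no match; recursion stops.
SUM(depth) = 0 + 1 + 2 + 3 = 6.

6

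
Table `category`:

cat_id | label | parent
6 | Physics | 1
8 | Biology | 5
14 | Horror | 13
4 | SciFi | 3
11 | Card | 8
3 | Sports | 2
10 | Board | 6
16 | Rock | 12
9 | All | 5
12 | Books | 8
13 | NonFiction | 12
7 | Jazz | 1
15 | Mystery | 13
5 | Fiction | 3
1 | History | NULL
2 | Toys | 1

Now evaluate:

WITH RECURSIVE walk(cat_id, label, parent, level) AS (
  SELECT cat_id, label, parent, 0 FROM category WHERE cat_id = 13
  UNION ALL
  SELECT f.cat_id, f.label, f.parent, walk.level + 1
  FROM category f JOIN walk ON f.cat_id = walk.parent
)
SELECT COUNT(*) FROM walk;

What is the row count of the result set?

7

Base: cat_id=13 (NonFiction), parent=12, level 0.
Iteration 1: join on cat_id=12 -> Books (id 12, parent=8, level 1).
Iteration 2: join on cat_id=8 -> Biology (id 8, parent=5, level 2).
Iteration 3: join on cat_id=5 -> Fiction (id 5, parent=3, level 3).
Iteration 4: join on cat_id=3 -> Sports (id 3, parent=2, level 4).
Iteration 5: join on cat_id=2 -> Toys (id 2, parent=1, level 5).
Iteration 6: join on cat_id=1 -> History (id 1, parent=NULL, level 6).
Iteration 7: parent is NULL; no match; recursion stops.
Total rows emitted: 7.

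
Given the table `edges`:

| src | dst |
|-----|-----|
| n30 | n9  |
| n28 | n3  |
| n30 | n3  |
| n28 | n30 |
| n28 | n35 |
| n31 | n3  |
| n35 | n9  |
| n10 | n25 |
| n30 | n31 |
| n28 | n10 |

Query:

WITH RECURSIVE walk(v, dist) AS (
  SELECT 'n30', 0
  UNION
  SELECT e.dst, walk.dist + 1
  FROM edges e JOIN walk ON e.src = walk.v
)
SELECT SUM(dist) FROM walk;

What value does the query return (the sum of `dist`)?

Base: (n30, dist=0).
Iteration 1: edges from {n30} -> (n3, dist=1), (n31, dist=1), (n9, dist=1).
Iteration 2: edges from {n3,n31,n9} -> (n3, dist=2).
Iteration 3: no outgoing edges from {n3}; recursion stops.
SUM(dist) = 0 + 1 + 1 + 1 + 2 = 5.

5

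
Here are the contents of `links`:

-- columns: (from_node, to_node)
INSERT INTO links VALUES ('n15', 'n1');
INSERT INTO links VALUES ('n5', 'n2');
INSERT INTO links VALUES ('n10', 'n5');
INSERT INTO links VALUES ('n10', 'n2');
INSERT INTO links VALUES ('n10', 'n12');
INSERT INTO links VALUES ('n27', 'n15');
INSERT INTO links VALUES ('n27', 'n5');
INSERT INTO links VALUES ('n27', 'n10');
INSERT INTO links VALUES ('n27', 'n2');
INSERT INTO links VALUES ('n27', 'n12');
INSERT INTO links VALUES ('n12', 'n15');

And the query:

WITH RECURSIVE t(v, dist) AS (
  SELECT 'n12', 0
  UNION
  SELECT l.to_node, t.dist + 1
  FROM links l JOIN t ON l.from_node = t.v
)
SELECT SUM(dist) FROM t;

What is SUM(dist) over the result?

Base: (n12, dist=0).
Iteration 1: edges from {n12} -> (n15, dist=1).
Iteration 2: edges from {n15} -> (n1, dist=2).
Iteration 3: no outgoing edges from {n1}; recursion stops.
SUM(dist) = 0 + 1 + 2 = 3.

3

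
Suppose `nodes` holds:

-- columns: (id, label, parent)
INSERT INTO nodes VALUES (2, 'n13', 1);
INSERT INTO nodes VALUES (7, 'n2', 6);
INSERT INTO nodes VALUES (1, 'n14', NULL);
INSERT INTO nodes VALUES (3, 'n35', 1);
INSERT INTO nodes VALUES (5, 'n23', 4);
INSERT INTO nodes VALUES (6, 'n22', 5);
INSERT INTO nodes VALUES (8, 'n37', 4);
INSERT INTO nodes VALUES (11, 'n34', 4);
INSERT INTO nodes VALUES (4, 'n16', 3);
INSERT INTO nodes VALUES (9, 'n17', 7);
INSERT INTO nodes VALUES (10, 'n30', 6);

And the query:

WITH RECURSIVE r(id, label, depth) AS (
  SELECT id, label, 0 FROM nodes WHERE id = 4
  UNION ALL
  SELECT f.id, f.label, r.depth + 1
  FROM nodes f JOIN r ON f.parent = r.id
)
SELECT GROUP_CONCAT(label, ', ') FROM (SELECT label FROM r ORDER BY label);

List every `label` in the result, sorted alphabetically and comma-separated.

n16, n17, n2, n22, n23, n30, n34, n37

Base: id=4 (n16) at depth 0.
Iteration 1: rows with parent in {4} -> n23 (id 5, depth 1), n37 (id 8, depth 1), n34 (id 11, depth 1).
Iteration 2: rows with parent in {5,8,11} -> n22 (id 6, depth 2).
Iteration 3: rows with parent in {6} -> n2 (id 7, depth 3), n30 (id 10, depth 3).
Iteration 4: rows with parent in {7,10} -> n17 (id 9, depth 4).
Iteration 5: no rows with parent in {9}; recursion stops.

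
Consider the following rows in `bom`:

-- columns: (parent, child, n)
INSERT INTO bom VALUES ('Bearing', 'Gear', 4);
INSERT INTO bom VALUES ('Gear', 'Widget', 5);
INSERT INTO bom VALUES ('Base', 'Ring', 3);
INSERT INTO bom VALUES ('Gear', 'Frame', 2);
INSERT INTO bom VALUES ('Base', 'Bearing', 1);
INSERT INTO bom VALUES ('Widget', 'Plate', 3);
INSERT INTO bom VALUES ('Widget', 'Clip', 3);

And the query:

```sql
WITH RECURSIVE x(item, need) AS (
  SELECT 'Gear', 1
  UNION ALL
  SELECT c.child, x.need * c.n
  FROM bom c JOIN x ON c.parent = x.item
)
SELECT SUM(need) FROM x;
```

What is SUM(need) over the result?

Base: (Gear, need=1).
Iteration 1: components of {Gear} -> Frame = 1*2 = 2, Widget = 1*5 = 5.
Iteration 2: components of {Frame,Widget} -> Clip = 5*3 = 15, Plate = 5*3 = 15.
Iteration 3: no further components; recursion stops.
SUM(need) = 1 + 5 + 2 + 15 + 15 = 38.

38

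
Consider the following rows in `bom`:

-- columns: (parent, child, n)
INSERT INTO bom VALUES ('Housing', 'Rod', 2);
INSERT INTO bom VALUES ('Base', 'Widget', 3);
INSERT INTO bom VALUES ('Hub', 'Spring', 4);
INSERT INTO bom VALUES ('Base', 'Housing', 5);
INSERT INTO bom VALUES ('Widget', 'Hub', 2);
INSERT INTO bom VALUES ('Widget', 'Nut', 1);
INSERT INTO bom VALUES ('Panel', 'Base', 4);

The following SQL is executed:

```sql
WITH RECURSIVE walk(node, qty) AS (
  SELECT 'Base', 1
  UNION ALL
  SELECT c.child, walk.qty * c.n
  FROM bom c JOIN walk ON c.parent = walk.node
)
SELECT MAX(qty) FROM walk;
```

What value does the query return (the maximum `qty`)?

Base: (Base, qty=1).
Iteration 1: components of {Base} -> Housing = 1*5 = 5, Widget = 1*3 = 3.
Iteration 2: components of {Housing,Widget} -> Hub = 3*2 = 6, Nut = 3*1 = 3, Rod = 5*2 = 10.
Iteration 3: components of {Hub,Nut,Rod} -> Spring = 6*4 = 24.
Iteration 4: no further components; recursion stops.
qty values: 1, 5, 3, 10, 3, 6, 24; the maximum is 24.

24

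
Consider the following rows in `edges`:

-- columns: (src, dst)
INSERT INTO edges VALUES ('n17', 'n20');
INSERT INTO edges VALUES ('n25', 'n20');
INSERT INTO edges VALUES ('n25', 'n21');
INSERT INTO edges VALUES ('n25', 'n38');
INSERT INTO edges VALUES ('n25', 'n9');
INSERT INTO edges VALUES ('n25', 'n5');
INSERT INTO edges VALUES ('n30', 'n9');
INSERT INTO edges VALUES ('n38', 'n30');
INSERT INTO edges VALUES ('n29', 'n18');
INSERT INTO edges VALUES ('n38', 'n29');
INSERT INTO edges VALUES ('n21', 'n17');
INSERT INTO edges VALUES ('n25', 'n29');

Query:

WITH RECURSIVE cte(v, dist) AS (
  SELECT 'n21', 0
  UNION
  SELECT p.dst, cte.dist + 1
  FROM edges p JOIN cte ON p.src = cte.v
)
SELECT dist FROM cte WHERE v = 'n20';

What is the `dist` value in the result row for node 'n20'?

Base: (n21, dist=0).
Iteration 1: edges from {n21} -> (n17, dist=1).
Iteration 2: edges from {n17} -> (n20, dist=2).
Iteration 3: no outgoing edges from {n20}; recursion stops.

2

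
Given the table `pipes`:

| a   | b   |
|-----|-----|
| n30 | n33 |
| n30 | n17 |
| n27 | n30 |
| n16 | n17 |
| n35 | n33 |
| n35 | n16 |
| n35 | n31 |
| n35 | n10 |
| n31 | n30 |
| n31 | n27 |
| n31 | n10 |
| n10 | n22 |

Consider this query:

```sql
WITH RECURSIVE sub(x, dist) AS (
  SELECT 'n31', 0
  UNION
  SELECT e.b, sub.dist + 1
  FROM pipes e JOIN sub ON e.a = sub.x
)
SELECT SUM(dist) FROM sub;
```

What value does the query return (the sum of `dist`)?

17

Base: (n31, dist=0).
Iteration 1: edges from {n31} -> (n10, dist=1), (n27, dist=1), (n30, dist=1).
Iteration 2: edges from {n10,n27,n30} -> (n17, dist=2), (n22, dist=2), (n30, dist=2), (n33, dist=2).
Iteration 3: edges from {n17,n22,n30,n33} -> (n17, dist=3), (n33, dist=3).
Iteration 4: no outgoing edges from {n17,n33}; recursion stops.
SUM(dist) = 0 + 1 + 1 + 1 + 2 + 2 + 2 + 2 + 3 + 3 = 17.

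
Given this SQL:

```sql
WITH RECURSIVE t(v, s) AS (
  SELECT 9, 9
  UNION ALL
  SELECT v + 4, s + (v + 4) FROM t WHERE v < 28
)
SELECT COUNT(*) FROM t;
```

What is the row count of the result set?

6

Base: v=9, s=9.
Iteration 1: 9 < 28 holds -> v = 9 + 4 = 13, s = 9 + 13 = 22.
Iteration 2: 13 < 28 holds -> v = 13 + 4 = 17, s = 22 + 17 = 39.
Iteration 3: 17 < 28 holds -> v = 17 + 4 = 21, s = 39 + 21 = 60.
Iteration 4: 21 < 28 holds -> v = 21 + 4 = 25, s = 60 + 25 = 85.
Iteration 5: 25 < 28 holds -> v = 25 + 4 = 29, s = 85 + 29 = 114.
Iteration 6: 29 < 28 fails; recursion stops.
Total rows emitted: 6.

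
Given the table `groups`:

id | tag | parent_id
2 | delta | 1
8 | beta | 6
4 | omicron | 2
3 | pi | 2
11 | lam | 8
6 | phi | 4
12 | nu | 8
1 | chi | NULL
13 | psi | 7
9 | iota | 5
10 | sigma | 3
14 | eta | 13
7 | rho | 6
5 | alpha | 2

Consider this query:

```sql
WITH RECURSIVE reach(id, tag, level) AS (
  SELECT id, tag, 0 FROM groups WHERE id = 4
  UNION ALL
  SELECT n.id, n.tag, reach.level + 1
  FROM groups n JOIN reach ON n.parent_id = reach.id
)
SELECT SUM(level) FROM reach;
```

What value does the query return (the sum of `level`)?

Base: id=4 (omicron) at level 0.
Iteration 1: rows with parent_id in {4} -> phi (id 6, level 1).
Iteration 2: rows with parent_id in {6} -> rho (id 7, level 2), beta (id 8, level 2).
Iteration 3: rows with parent_id in {7,8} -> lam (id 11, level 3), nu (id 12, level 3), psi (id 13, level 3).
Iteration 4: rows with parent_id in {11,12,13} -> eta (id 14, level 4).
Iteration 5: no rows with parent_id in {14}; recursion stops.
SUM(level) = 0 + 1 + 2 + 2 + 3 + 3 + 3 + 4 = 18.

18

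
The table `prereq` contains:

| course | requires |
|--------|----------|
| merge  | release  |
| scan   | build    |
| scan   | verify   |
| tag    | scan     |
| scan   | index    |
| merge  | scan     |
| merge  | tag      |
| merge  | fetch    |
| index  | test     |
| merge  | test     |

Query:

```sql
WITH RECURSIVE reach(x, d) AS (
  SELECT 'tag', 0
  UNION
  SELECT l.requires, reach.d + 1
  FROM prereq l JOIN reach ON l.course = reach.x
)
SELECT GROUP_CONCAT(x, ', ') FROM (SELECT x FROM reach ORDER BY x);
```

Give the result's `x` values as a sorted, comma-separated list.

build, index, scan, tag, test, verify

Base: (tag, d=0).
Iteration 1: edges from {tag} -> (scan, d=1).
Iteration 2: edges from {scan} -> (build, d=2), (index, d=2), (verify, d=2).
Iteration 3: edges from {build,index,verify} -> (test, d=3).
Iteration 4: no outgoing edges from {test}; recursion stops.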